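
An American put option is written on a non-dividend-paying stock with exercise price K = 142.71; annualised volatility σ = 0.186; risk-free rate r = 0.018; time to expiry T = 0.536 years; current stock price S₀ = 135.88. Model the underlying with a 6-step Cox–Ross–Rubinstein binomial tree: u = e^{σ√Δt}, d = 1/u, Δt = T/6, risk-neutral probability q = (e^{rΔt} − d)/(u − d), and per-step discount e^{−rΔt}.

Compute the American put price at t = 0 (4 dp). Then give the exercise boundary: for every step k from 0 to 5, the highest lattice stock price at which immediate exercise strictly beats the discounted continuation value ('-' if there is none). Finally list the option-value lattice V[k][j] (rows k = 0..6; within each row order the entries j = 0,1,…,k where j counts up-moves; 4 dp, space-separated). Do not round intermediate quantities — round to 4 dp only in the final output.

params: Δt=0.08933 u=1.05717 d=0.94592 q=0.50057 e^(-rΔt)=0.99839
t_6 payoffs: 45.3696 33.9221 21.1283 6.8300 0.0000 0.0000 0.0000
t_5: node(5,0) S=102.9051 payoff=39.8049 vs cont=39.5756 → 39.8049 [stop]  node(5,1) S=115.0070 payoff=27.7030 vs cont=27.4737 → 27.7030 [stop]  node(5,2) S=128.5322 payoff=14.1778 vs cont=13.9485 → 14.1778 [stop]  node(5,3) S=143.6479 payoff=0.0000 vs cont=3.4056 → 3.4056 [wait]  node(5,4) S=160.5413 payoff=0.0000 vs cont=0.0000 → 0.0000 [wait]  node(5,5) S=179.4213 payoff=0.0000 vs cont=0.0000 → 0.0000 [wait]  ⇒ S*(5)=128.5322
t_4: node(4,0) S=108.7879 payoff=33.9221 vs cont=33.6928 → 33.9221 [stop]  node(4,1) S=121.5817 payoff=21.1283 vs cont=20.8990 → 21.1283 [stop]  node(4,2) S=135.8800 payoff=6.8300 vs cont=8.7714 → 8.7714 [wait]  node(4,3) S=151.8598 payoff=0.0000 vs cont=1.6981 → 1.6981 [wait]  node(4,4) S=169.7190 payoff=0.0000 vs cont=0.0000 → 0.0000 [wait]  ⇒ S*(4)=121.5817
t_3: node(3,0) S=115.0070 payoff=27.7030 vs cont=27.4737 → 27.7030 [stop]  node(3,1) S=128.5322 payoff=14.1778 vs cont=14.9188 → 14.9188 [wait]  node(3,2) S=143.6479 payoff=0.0000 vs cont=5.2223 → 5.2223 [wait]  node(3,3) S=160.5413 payoff=0.0000 vs cont=0.8467 → 0.8467 [wait]  ⇒ S*(3)=115.0070
t_2: node(2,0) S=121.5817 payoff=21.1283 vs cont=21.2694 → 21.2694 [wait]  node(2,1) S=135.8800 payoff=6.8300 vs cont=10.0489 → 10.0489 [wait]  node(2,2) S=151.8598 payoff=0.0000 vs cont=3.0272 → 3.0272 [wait]  ⇒ S*(2)=-
t_1: node(1,0) S=128.5322 payoff=14.1778 vs cont=15.6275 → 15.6275 [wait]  node(1,1) S=143.6479 payoff=0.0000 vs cont=6.5235 → 6.5235 [wait]  ⇒ S*(1)=-
t_0: node(0,0) S=135.8800 payoff=6.8300 vs cont=11.0525 → 11.0525 [wait]  ⇒ S*(0)=-

price = 11.0525
boundary = - - - 115.0070 121.5817 128.5322
tree:
11.0525
15.6275 6.5235
21.2694 10.0489 3.0272
27.7030 14.9188 5.2223 0.8467
33.9221 21.1283 8.7714 1.6981 0.0000
39.8049 27.7030 14.1778 3.4056 0.0000 0.0000
45.3696 33.9221 21.1283 6.8300 0.0000 0.0000 0.0000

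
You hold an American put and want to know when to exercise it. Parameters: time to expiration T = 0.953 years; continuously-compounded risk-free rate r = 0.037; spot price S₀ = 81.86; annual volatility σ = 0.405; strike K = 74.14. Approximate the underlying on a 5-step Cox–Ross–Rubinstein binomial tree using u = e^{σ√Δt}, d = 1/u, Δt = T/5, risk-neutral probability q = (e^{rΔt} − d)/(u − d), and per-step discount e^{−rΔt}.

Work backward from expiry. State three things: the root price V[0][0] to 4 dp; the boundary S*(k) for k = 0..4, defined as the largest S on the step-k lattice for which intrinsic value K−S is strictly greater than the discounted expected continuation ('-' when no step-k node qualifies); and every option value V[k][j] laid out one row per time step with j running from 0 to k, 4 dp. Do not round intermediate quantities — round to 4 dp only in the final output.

price = 8.0413
boundary = - - - 48.1619 57.4769
tree:
8.0413
12.3100 3.4583
18.2638 5.9343 0.7821
25.9781 10.0371 1.5027 0.0000
33.7834 16.6631 2.8870 0.0000 0.0000
40.3238 25.9781 5.5466 0.0000 0.0000 0.0000

Δt=0.19060  u=1.19341  d=0.83794  q=0.47582  discount=0.99297
step 5 (expiry): payoffs max(K−S,0) = 40.3238 25.9781 5.5466 0.0000 0.0000 0.0000
step 4: (k=4,j=0): S=40.3566, (K−S)⁺=33.7834, hold=33.2624 ⇒ V=33.7834 exercise | (k=4,j=1): S=57.4769, (K−S)⁺=16.6631, hold=16.1421 ⇒ V=16.6631 exercise | (k=4,j=2): S=81.8600, (K−S)⁺=0.0000, hold=2.8870 ⇒ V=2.8870 continue | (k=4,j=3): S=116.5871, (K−S)⁺=0.0000, hold=0.0000 ⇒ V=0.0000 continue | (k=4,j=4): S=166.0462, (K−S)⁺=0.0000, hold=0.0000 ⇒ V=0.0000 continue  boundary S*=57.4769
step 3: (k=3,j=0): S=48.1619, (K−S)⁺=25.9781, hold=25.4571 ⇒ V=25.9781 exercise | (k=3,j=1): S=68.5934, (K−S)⁺=5.5466, hold=10.0371 ⇒ V=10.0371 continue | (k=3,j=2): S=97.6925, (K−S)⁺=0.0000, hold=1.5027 ⇒ V=1.5027 continue | (k=3,j=3): S=139.1361, (K−S)⁺=0.0000, hold=0.0000 ⇒ V=0.0000 continue  boundary S*=48.1619
step 2: (k=2,j=0): S=57.4769, (K−S)⁺=16.6631, hold=18.2638 ⇒ V=18.2638 continue | (k=2,j=1): S=81.8600, (K−S)⁺=0.0000, hold=5.9343 ⇒ V=5.9343 continue | (k=2,j=2): S=116.5871, (K−S)⁺=0.0000, hold=0.7821 ⇒ V=0.7821 continue  boundary S*=-
step 1: (k=1,j=0): S=68.5934, (K−S)⁺=5.5466, hold=12.3100 ⇒ V=12.3100 continue | (k=1,j=1): S=97.6925, (K−S)⁺=0.0000, hold=3.4583 ⇒ V=3.4583 continue  boundary S*=-
step 0: (k=0,j=0): S=81.8600, (K−S)⁺=0.0000, hold=8.0413 ⇒ V=8.0413 continue  boundary S*=-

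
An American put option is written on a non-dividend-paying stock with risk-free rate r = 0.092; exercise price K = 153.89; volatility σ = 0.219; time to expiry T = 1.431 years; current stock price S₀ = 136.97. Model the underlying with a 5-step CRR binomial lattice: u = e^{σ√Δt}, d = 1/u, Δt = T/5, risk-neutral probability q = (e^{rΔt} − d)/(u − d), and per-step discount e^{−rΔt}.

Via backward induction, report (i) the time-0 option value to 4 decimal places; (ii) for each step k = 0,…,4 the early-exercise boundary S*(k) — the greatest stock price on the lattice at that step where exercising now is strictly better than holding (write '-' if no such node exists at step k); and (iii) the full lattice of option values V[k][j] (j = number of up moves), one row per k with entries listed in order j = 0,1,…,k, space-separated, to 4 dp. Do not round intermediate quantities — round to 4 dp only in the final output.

price = 17.7780
boundary = - 121.8270 136.9700 121.8270 136.9700
tree:
17.7780
32.0630 8.4286
45.5318 16.9200 2.7733
57.5116 32.0630 6.8501 0.0000
68.1669 45.5318 16.9200 0.0000 0.0000
77.6442 57.5116 32.0630 0.0000 0.0000 0.0000

Δt=0.28620, u=1.12430, d=0.88944, q=0.58435, disc=e^(-rΔt)=0.97401
k=5 terminal: V=max(K-S,0) → 77.6442 57.5116 32.0630 0.0000 0.0000 0.0000
k=4: j=0 S=85.7231 intr=68.1669 cont=64.1678 V=68.1669[EX]; j=1 S=108.3582 intr=45.5318 cont=41.5327 V=45.5318[EX]; j=2 S=136.9700 intr=16.9200 cont=12.9808 V=16.9200[EX]; j=3 S=173.1367 intr=0.0000 cont=0.0000 V=0.0000[hold]; j=4 S=218.8533 intr=0.0000 cont=0.0000 V=0.0000[hold]  S*(4)=136.9700
k=3: j=0 S=96.3784 intr=57.5116 cont=53.5125 V=57.5116[EX]; j=1 S=121.8270 intr=32.0630 cont=28.0639 V=32.0630[EX]; j=2 S=153.9953 intr=0.0000 cont=6.8501 V=6.8501[hold]; j=3 S=194.6575 intr=0.0000 cont=0.0000 V=0.0000[hold]  S*(3)=121.8270
k=2: j=0 S=108.3582 intr=45.5318 cont=41.5327 V=45.5318[EX]; j=1 S=136.9700 intr=16.9200 cont=16.8796 V=16.9200[EX]; j=2 S=173.1367 intr=0.0000 cont=2.7733 V=2.7733[hold]  S*(2)=136.9700
k=1: j=0 S=121.8270 intr=32.0630 cont=28.0639 V=32.0630[EX]; j=1 S=153.9953 intr=0.0000 cont=8.4286 V=8.4286[hold]  S*(1)=121.8270
k=0: j=0 S=136.9700 intr=16.9200 cont=17.7780 V=17.7780[hold]  S*(0)=-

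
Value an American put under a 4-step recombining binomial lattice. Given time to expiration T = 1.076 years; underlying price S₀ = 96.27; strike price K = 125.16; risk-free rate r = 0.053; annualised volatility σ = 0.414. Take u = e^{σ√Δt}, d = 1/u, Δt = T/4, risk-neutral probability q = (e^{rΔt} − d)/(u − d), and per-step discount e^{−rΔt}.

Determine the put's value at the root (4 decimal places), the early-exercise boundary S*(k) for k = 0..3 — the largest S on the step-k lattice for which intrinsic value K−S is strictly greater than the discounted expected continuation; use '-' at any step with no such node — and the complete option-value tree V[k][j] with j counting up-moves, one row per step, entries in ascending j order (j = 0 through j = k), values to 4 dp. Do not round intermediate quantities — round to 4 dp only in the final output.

params: Δt=0.26900 u=1.23952 d=0.80677 q=0.47971 e^(-rΔt)=0.98584
t_4 payoffs: 84.3769 62.5007 28.8900 0.0000 0.0000
t_3: node(3,0) S=50.5514 payoff=74.6086 vs cont=72.8368 → 74.6086 [stop]  node(3,1) S=77.6673 payoff=47.4927 vs cont=45.7209 → 47.4927 [stop]  node(3,2) S=119.3283 payoff=5.8317 vs cont=14.8185 → 14.8185 [wait]  node(3,3) S=183.3364 payoff=0.0000 vs cont=0.0000 → 0.0000 [wait]  ⇒ S*(3)=77.6673
t_2: node(2,0) S=62.6593 payoff=62.5007 vs cont=60.7289 → 62.5007 [stop]  node(2,1) S=96.2700 payoff=28.8900 vs cont=31.3683 → 31.3683 [wait]  node(2,2) S=147.9095 payoff=0.0000 vs cont=7.6008 → 7.6008 [wait]  ⇒ S*(2)=62.6593
t_1: node(1,0) S=77.6673 payoff=47.4927 vs cont=46.8929 → 47.4927 [stop]  node(1,1) S=119.3283 payoff=5.8317 vs cont=19.6843 → 19.6843 [wait]  ⇒ S*(1)=77.6673
t_0: node(0,0) S=96.2700 payoff=28.8900 vs cont=33.6693 → 33.6693 [wait]  ⇒ S*(0)=-

price = 33.6693
boundary = - 77.6673 62.6593 77.6673
tree:
33.6693
47.4927 19.6843
62.5007 31.3683 7.6008
74.6086 47.4927 14.8185 0.0000
84.3769 62.5007 28.8900 0.0000 0.0000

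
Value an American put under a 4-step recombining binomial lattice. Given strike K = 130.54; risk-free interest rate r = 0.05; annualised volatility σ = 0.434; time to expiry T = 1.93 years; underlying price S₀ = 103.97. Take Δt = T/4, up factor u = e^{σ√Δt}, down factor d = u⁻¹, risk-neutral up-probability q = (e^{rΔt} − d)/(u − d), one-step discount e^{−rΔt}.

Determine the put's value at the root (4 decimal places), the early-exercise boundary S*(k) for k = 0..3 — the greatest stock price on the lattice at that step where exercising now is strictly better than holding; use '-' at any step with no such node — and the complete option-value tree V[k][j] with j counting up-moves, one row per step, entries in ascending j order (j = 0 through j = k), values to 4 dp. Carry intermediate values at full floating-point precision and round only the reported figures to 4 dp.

price = 37.8365
boundary = - - 56.8929 76.9100
tree:
37.8365
54.0288 21.2001
73.6471 34.3021 7.2443
88.4545 53.6300 13.8737 0.0000
99.4079 73.6471 26.5700 0.0000 0.0000

Δt=0.48250, u=1.35184, d=0.73973, q=0.46509, disc=e^(-rΔt)=0.97616
k=4 terminal: V=max(K-S,0) → 99.4079 73.6471 26.5700 0.0000 0.0000
k=3: j=0 S=42.0855 intr=88.4545 cont=85.3429 V=88.4545[EX]; j=1 S=76.9100 intr=53.6300 cont=50.5184 V=53.6300[EX]; j=2 S=140.5507 intr=0.0000 cont=13.8737 V=13.8737[hold]; j=3 S=256.8521 intr=0.0000 cont=0.0000 V=0.0000[hold]  S*(3)=76.9100
k=2: j=0 S=56.8929 intr=73.6471 cont=70.5355 V=73.6471[EX]; j=1 S=103.9700 intr=26.5700 cont=34.3021 V=34.3021[hold]; j=2 S=190.0020 intr=0.0000 cont=7.2443 V=7.2443[hold]  S*(2)=56.8929
k=1: j=0 S=76.9100 intr=53.6300 cont=54.0288 V=54.0288[hold]; j=1 S=140.5507 intr=0.0000 cont=21.2001 V=21.2001[hold]  S*(1)=-
k=0: j=0 S=103.9700 intr=26.5700 cont=37.8365 V=37.8365[hold]  S*(0)=-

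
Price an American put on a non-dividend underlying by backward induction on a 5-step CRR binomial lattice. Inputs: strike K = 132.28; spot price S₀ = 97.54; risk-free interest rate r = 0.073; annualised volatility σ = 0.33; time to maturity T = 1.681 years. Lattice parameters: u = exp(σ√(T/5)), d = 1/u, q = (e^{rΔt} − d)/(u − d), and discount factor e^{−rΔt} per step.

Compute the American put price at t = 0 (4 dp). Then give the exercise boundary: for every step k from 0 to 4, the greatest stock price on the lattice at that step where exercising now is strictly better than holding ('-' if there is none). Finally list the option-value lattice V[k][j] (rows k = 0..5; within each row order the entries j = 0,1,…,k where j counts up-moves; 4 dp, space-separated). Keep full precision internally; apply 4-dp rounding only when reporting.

price = 35.4176
boundary = - 80.5533 97.5400 80.5533 97.5400
tree:
35.4176
51.7267 21.8741
65.7551 34.7400 10.8982
77.3405 51.7267 19.7473 3.1497
86.9082 65.7551 34.7400 6.6810 0.0000
94.8098 77.3405 51.7267 14.1713 0.0000 0.0000

Δt=0.33620  u=1.21087  d=0.82585  q=0.51684  discount=0.97576
step 5 (expiry): payoffs max(K−S,0) = 94.8098 77.3405 51.7267 14.1713 0.0000 0.0000
step 4: (k=4,j=0): S=45.3718, (K−S)⁺=86.9082, hold=83.7012 ⇒ V=86.9082 exercise | (k=4,j=1): S=66.5249, (K−S)⁺=65.7551, hold=62.5481 ⇒ V=65.7551 exercise | (k=4,j=2): S=97.5400, (K−S)⁺=34.7400, hold=31.5330 ⇒ V=34.7400 exercise | (k=4,j=3): S=143.0149, (K−S)⁺=0.0000, hold=6.6810 ⇒ V=6.6810 continue | (k=4,j=4): S=209.6910, (K−S)⁺=0.0000, hold=0.0000 ⇒ V=0.0000 continue  boundary S*=97.5400
step 3: (k=3,j=0): S=54.9395, (K−S)⁺=77.3405, hold=74.1335 ⇒ V=77.3405 exercise | (k=3,j=1): S=80.5533, (K−S)⁺=51.7267, hold=48.5197 ⇒ V=51.7267 exercise | (k=3,j=2): S=118.1087, (K−S)⁺=14.1713, hold=19.7473 ⇒ V=19.7473 continue | (k=3,j=3): S=173.1731, (K−S)⁺=0.0000, hold=3.1497 ⇒ V=3.1497 continue  boundary S*=80.5533
step 2: (k=2,j=0): S=66.5249, (K−S)⁺=65.7551, hold=62.5481 ⇒ V=65.7551 exercise | (k=2,j=1): S=97.5400, (K−S)⁺=34.7400, hold=34.3451 ⇒ V=34.7400 exercise | (k=2,j=2): S=143.0149, (K−S)⁺=0.0000, hold=10.8982 ⇒ V=10.8982 continue  boundary S*=97.5400
step 1: (k=1,j=0): S=80.5533, (K−S)⁺=51.7267, hold=48.5197 ⇒ V=51.7267 exercise | (k=1,j=1): S=118.1087, (K−S)⁺=14.1713, hold=21.8741 ⇒ V=21.8741 continue  boundary S*=80.5533
step 0: (k=0,j=0): S=97.5400, (K−S)⁺=34.7400, hold=35.4176 ⇒ V=35.4176 continue  boundary S*=-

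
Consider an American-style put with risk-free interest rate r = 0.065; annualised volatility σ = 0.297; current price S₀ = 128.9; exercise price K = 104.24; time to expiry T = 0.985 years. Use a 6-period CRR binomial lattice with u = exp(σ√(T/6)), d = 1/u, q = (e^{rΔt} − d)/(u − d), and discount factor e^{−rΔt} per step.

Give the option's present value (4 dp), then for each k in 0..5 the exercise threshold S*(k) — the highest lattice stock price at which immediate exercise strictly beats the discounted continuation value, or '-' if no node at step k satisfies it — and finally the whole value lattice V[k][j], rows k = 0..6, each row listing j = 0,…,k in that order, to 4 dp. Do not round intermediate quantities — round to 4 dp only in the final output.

price = 3.2734
boundary = - - - - 79.6538 89.8396
tree:
3.2734
5.6663 1.0830
9.5804 2.0898 0.1551
15.6954 4.0079 0.3229 0.0000
24.5862 7.6304 0.6721 0.0000 0.0000
33.6173 14.4004 1.3990 0.0000 0.0000 0.0000
41.6243 24.5862 2.9120 0.0000 0.0000 0.0000 0.0000

Δt=0.16417, u=1.12788, d=0.88662, q=0.51442, disc=e^(-rΔt)=0.98939
k=6 terminal: V=max(K-S,0) → 41.6243 24.5862 2.9120 0.0000 0.0000 0.0000 0.0000
k=5: j=0 S=70.6227 intr=33.6173 cont=32.5108 V=33.6173[EX]; j=1 S=89.8396 intr=14.4004 cont=13.2940 V=14.4004[EX]; j=2 S=114.2855 intr=0.0000 cont=1.3990 V=1.3990[hold]; j=3 S=145.3833 intr=0.0000 cont=0.0000 V=0.0000[hold]; j=4 S=184.9430 intr=0.0000 cont=0.0000 V=0.0000[hold]; j=5 S=235.2671 intr=0.0000 cont=0.0000 V=0.0000[hold]  S*(5)=89.8396
k=4: j=0 S=79.6538 intr=24.5862 cont=23.4798 V=24.5862[EX]; j=1 S=101.3280 intr=2.9120 cont=7.6304 V=7.6304[hold]; j=2 S=128.9000 intr=0.0000 cont=0.6721 V=0.6721[hold]; j=3 S=163.9745 intr=0.0000 cont=0.0000 V=0.0000[hold]; j=4 S=208.5929 intr=0.0000 cont=0.0000 V=0.0000[hold]  S*(4)=79.6538
k=3: j=0 S=89.8396 intr=14.4004 cont=15.6954 V=15.6954[hold]; j=1 S=114.2855 intr=0.0000 cont=4.0079 V=4.0079[hold]; j=2 S=145.3833 intr=0.0000 cont=0.3229 V=0.3229[hold]; j=3 S=184.9430 intr=0.0000 cont=0.0000 V=0.0000[hold]  S*(3)=-
k=2: j=0 S=101.3280 intr=2.9120 cont=9.5804 V=9.5804[hold]; j=1 S=128.9000 intr=0.0000 cont=2.0898 V=2.0898[hold]; j=2 S=163.9745 intr=0.0000 cont=0.1551 V=0.1551[hold]  S*(2)=-
k=1: j=0 S=114.2855 intr=0.0000 cont=5.6663 V=5.6663[hold]; j=1 S=145.3833 intr=0.0000 cont=1.0830 V=1.0830[hold]  S*(1)=-
k=0: j=0 S=128.9000 intr=0.0000 cont=3.2734 V=3.2734[hold]  S*(0)=-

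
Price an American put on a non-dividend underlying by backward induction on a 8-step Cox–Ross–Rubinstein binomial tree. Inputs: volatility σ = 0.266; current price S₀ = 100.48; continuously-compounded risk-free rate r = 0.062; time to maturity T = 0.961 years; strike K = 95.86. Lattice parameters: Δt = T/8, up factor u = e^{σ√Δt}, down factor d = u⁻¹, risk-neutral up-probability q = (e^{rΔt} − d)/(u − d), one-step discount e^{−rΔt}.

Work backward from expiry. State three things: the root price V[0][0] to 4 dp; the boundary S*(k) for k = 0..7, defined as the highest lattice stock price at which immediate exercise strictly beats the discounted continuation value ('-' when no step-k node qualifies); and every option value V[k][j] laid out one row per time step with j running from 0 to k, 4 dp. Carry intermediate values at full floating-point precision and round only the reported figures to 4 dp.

price = 6.1069
boundary = - - - 76.2014 69.4902 76.2014 69.4902 76.2014
tree:
6.1069
9.3212 3.1977
13.7873 5.2910 1.2917
19.6586 8.5113 2.3644 0.3100
26.3698 13.2208 4.2424 0.6473 0.0000
32.4898 19.6586 7.4083 1.3514 0.0000 0.0000
38.0709 26.3698 12.4415 2.8216 0.0000 0.0000 0.0000
43.1604 32.4898 19.6586 5.8910 0.0000 0.0000 0.0000 0.0000
47.8017 38.0709 26.3698 12.2994 0.0000 0.0000 0.0000 0.0000 0.0000

Δt=0.12012, u=1.09658, d=0.91193, q=0.51745, disc=e^(-rΔt)=0.99258
k=8 terminal: V=max(K-S,0) → 47.8017 38.0709 26.3698 12.2994 0.0000 0.0000 0.0000 0.0000 0.0000
k=7: j=0 S=52.6996 intr=43.1604 cont=42.4491 V=43.1604[EX]; j=1 S=63.3702 intr=32.4898 cont=31.7785 V=32.4898[EX]; j=2 S=76.2014 intr=19.6586 cont=18.9473 V=19.6586[EX]; j=3 S=91.6306 intr=4.2294 cont=5.8910 V=5.8910[hold]; j=4 S=110.1840 intr=0.0000 cont=0.0000 V=0.0000[hold]; j=5 S=132.4941 intr=0.0000 cont=0.0000 V=0.0000[hold]; j=6 S=159.3215 intr=0.0000 cont=0.0000 V=0.0000[hold]; j=7 S=191.5809 intr=0.0000 cont=0.0000 V=0.0000[hold]  S*(7)=76.2014
k=6: j=0 S=57.7891 intr=38.0709 cont=37.3596 V=38.0709[EX]; j=1 S=69.4902 intr=26.3698 cont=25.6585 V=26.3698[EX]; j=2 S=83.5606 intr=12.2994 cont=12.4415 V=12.4415[hold]; j=3 S=100.4800 intr=0.0000 cont=2.8216 V=2.8216[hold]; j=4 S=120.8252 intr=0.0000 cont=0.0000 V=0.0000[hold]; j=5 S=145.2899 intr=0.0000 cont=0.0000 V=0.0000[hold]; j=6 S=174.7082 intr=0.0000 cont=0.0000 V=0.0000[hold]  S*(6)=69.4902
k=5: j=0 S=63.3702 intr=32.4898 cont=31.7785 V=32.4898[EX]; j=1 S=76.2014 intr=19.6586 cont=19.0203 V=19.6586[EX]; j=2 S=91.6306 intr=4.2294 cont=7.4083 V=7.4083[hold]; j=3 S=110.1840 intr=0.0000 cont=1.3514 V=1.3514[hold]; j=4 S=132.4941 intr=0.0000 cont=0.0000 V=0.0000[hold]; j=5 S=159.3215 intr=0.0000 cont=0.0000 V=0.0000[hold]  S*(5)=76.2014
k=4: j=0 S=69.4902 intr=26.3698 cont=25.6585 V=26.3698[EX]; j=1 S=83.5606 intr=12.2994 cont=13.2208 V=13.2208[hold]; j=2 S=100.4800 intr=0.0000 cont=4.2424 V=4.2424[hold]; j=3 S=120.8252 intr=0.0000 cont=0.6473 V=0.6473[hold]; j=4 S=145.2899 intr=0.0000 cont=0.0000 V=0.0000[hold]  S*(4)=69.4902
k=3: j=0 S=76.2014 intr=19.6586 cont=19.4206 V=19.6586[EX]; j=1 S=91.6306 intr=4.2294 cont=8.5113 V=8.5113[hold]; j=2 S=110.1840 intr=0.0000 cont=2.3644 V=2.3644[hold]; j=3 S=132.4941 intr=0.0000 cont=0.3100 V=0.3100[hold]  S*(3)=76.2014
k=2: j=0 S=83.5606 intr=12.2994 cont=13.7873 V=13.7873[hold]; j=1 S=100.4800 intr=0.0000 cont=5.2910 V=5.2910[hold]; j=2 S=120.8252 intr=0.0000 cont=1.2917 V=1.2917[hold]  S*(2)=-
k=1: j=0 S=91.6306 intr=4.2294 cont=9.3212 V=9.3212[hold]; j=1 S=110.1840 intr=0.0000 cont=3.1977 V=3.1977[hold]  S*(1)=-
k=0: j=0 S=100.4800 intr=0.0000 cont=6.1069 V=6.1069[hold]  S*(0)=-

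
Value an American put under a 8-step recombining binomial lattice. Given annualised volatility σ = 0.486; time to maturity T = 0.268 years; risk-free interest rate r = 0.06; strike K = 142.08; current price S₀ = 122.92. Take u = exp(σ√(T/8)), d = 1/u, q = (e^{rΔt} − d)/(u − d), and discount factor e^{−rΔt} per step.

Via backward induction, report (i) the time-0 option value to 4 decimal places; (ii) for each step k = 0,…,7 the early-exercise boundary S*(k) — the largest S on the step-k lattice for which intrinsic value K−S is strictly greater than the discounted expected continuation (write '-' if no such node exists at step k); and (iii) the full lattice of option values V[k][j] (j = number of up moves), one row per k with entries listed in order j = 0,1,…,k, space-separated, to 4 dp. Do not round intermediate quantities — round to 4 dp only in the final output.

Δt=0.03350  u=1.09303  d=0.91489  q=0.48907  discount=0.99799
step 8 (expiry): payoffs max(K−S,0) = 81.7450 69.9970 55.9616 39.1933 19.1600 0.0000 0.0000 0.0000 0.0000
step 7: (k=7,j=0): S=65.9479, (K−S)⁺=76.1321, hold=75.8468 ⇒ V=76.1321 exercise | (k=7,j=1): S=78.7888, (K−S)⁺=63.2912, hold=63.0059 ⇒ V=63.2912 exercise | (k=7,j=2): S=94.1299, (K−S)⁺=47.9501, hold=47.6648 ⇒ V=47.9501 exercise | (k=7,j=3): S=112.4581, (K−S)⁺=29.6219, hold=29.3366 ⇒ V=29.6219 exercise | (k=7,j=4): S=134.3551, (K−S)⁺=7.7249, hold=9.7697 ⇒ V=9.7697 continue | (k=7,j=5): S=160.5157, (K−S)⁺=0.0000, hold=0.0000 ⇒ V=0.0000 continue | (k=7,j=6): S=191.7700, (K−S)⁺=0.0000, hold=0.0000 ⇒ V=0.0000 continue | (k=7,j=7): S=229.1099, (K−S)⁺=0.0000, hold=0.0000 ⇒ V=0.0000 continue  boundary S*=112.4581
step 6: (k=6,j=0): S=72.0830, (K−S)⁺=69.9970, hold=69.7117 ⇒ V=69.9970 exercise | (k=6,j=1): S=86.1184, (K−S)⁺=55.9616, hold=55.6763 ⇒ V=55.9616 exercise | (k=6,j=2): S=102.8867, (K−S)⁺=39.1933, hold=38.9080 ⇒ V=39.1933 exercise | (k=6,j=3): S=122.9200, (K−S)⁺=19.1600, hold=19.8728 ⇒ V=19.8728 continue | (k=6,j=4): S=146.8540, (K−S)⁺=0.0000, hold=4.9816 ⇒ V=4.9816 continue | (k=6,j=5): S=175.4483, (K−S)⁺=0.0000, hold=0.0000 ⇒ V=0.0000 continue | (k=6,j=6): S=209.6101, (K−S)⁺=0.0000, hold=0.0000 ⇒ V=0.0000 continue  boundary S*=102.8867
step 5: (k=5,j=0): S=78.7888, (K−S)⁺=63.2912, hold=63.0059 ⇒ V=63.2912 exercise | (k=5,j=1): S=94.1299, (K−S)⁺=47.9501, hold=47.6648 ⇒ V=47.9501 exercise | (k=5,j=2): S=112.4581, (K−S)⁺=29.6219, hold=29.6845 ⇒ V=29.6845 continue | (k=5,j=3): S=134.3551, (K−S)⁺=7.7249, hold=12.5647 ⇒ V=12.5647 continue | (k=5,j=4): S=160.5157, (K−S)⁺=0.0000, hold=2.5401 ⇒ V=2.5401 continue | (k=5,j=5): S=191.7700, (K−S)⁺=0.0000, hold=0.0000 ⇒ V=0.0000 continue  boundary S*=94.1299
step 4: (k=4,j=0): S=86.1184, (K−S)⁺=55.9616, hold=55.6763 ⇒ V=55.9616 exercise | (k=4,j=1): S=102.8867, (K−S)⁺=39.1933, hold=38.9385 ⇒ V=39.1933 exercise | (k=4,j=2): S=122.9200, (K−S)⁺=19.1600, hold=21.2689 ⇒ V=21.2689 continue | (k=4,j=3): S=146.8540, (K−S)⁺=0.0000, hold=7.6466 ⇒ V=7.6466 continue | (k=4,j=4): S=175.4483, (K−S)⁺=0.0000, hold=1.2952 ⇒ V=1.2952 continue  boundary S*=102.8867
step 3: (k=3,j=0): S=94.1299, (K−S)⁺=47.9501, hold=47.6648 ⇒ V=47.9501 exercise | (k=3,j=1): S=112.4581, (K−S)⁺=29.6219, hold=30.3659 ⇒ V=30.3659 continue | (k=3,j=2): S=134.3551, (K−S)⁺=7.7249, hold=14.5773 ⇒ V=14.5773 continue | (k=3,j=3): S=160.5157, (K−S)⁺=0.0000, hold=4.5312 ⇒ V=4.5312 continue  boundary S*=94.1299
step 2: (k=2,j=0): S=102.8867, (K−S)⁺=39.1933, hold=39.2711 ⇒ V=39.2711 continue | (k=2,j=1): S=122.9200, (K−S)⁺=19.1600, hold=22.5987 ⇒ V=22.5987 continue | (k=2,j=2): S=146.8540, (K−S)⁺=0.0000, hold=9.6446 ⇒ V=9.6446 continue  boundary S*=-
step 1: (k=1,j=0): S=112.4581, (K−S)⁺=29.6219, hold=31.0546 ⇒ V=31.0546 continue | (k=1,j=1): S=134.3551, (K−S)⁺=7.7249, hold=16.2306 ⇒ V=16.2306 continue  boundary S*=-
step 0: (k=0,j=0): S=122.9200, (K−S)⁺=19.1600, hold=23.7568 ⇒ V=23.7568 continue  boundary S*=-

price = 23.7568
boundary = - - - 94.1299 102.8867 94.1299 102.8867 112.4581
tree:
23.7568
31.0546 16.2306
39.2711 22.5987 9.6446
47.9501 30.3659 14.5773 4.5312
55.9616 39.1933 21.2689 7.6466 1.2952
63.2912 47.9501 29.6845 12.5647 2.5401 0.0000
69.9970 55.9616 39.1933 19.8728 4.9816 0.0000 0.0000
76.1321 63.2912 47.9501 29.6219 9.7697 0.0000 0.0000 0.0000
81.7450 69.9970 55.9616 39.1933 19.1600 0.0000 0.0000 0.0000 0.0000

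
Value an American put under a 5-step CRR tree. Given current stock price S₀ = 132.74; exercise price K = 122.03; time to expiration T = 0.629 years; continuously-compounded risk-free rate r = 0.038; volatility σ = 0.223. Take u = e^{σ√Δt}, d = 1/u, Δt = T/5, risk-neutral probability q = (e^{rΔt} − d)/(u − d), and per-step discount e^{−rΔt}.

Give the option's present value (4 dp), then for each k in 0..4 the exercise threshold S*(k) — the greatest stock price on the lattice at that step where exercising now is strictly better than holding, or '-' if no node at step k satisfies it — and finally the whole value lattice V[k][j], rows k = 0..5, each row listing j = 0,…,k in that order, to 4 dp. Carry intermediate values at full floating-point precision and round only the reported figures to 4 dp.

params: Δt=0.12580 u=1.08231 d=0.92395 q=0.51050 e^(-rΔt)=0.99523
t_5 payoffs: 32.6479 17.3289 0.0000 0.0000 0.0000 0.0000
t_4: node(4,0) S=96.7389 payoff=25.2911 vs cont=24.7092 → 25.2911 [stop]  node(4,1) S=113.3186 payoff=8.7114 vs cont=8.4421 → 8.7114 [stop]  node(4,2) S=132.7400 payoff=0.0000 vs cont=0.0000 → 0.0000 [wait]  node(4,3) S=155.4899 payoff=0.0000 vs cont=0.0000 → 0.0000 [wait]  node(4,4) S=182.1389 payoff=0.0000 vs cont=0.0000 → 0.0000 [wait]  ⇒ S*(4)=113.3186
t_3: node(3,0) S=104.7011 payoff=17.3289 vs cont=16.7470 → 17.3289 [stop]  node(3,1) S=122.6455 payoff=0.0000 vs cont=4.2439 → 4.2439 [wait]  node(3,2) S=143.6653 payoff=0.0000 vs cont=0.0000 → 0.0000 [wait]  node(3,3) S=168.2877 payoff=0.0000 vs cont=0.0000 → 0.0000 [wait]  ⇒ S*(3)=104.7011
t_2: node(2,0) S=113.3186 payoff=8.7114 vs cont=10.5983 → 10.5983 [wait]  node(2,1) S=132.7400 payoff=0.0000 vs cont=2.0675 → 2.0675 [wait]  node(2,2) S=155.4899 payoff=0.0000 vs cont=0.0000 → 0.0000 [wait]  ⇒ S*(2)=-
t_1: node(1,0) S=122.6455 payoff=0.0000 vs cont=6.2136 → 6.2136 [wait]  node(1,1) S=143.6653 payoff=0.0000 vs cont=1.0072 → 1.0072 [wait]  ⇒ S*(1)=-
t_0: node(0,0) S=132.7400 payoff=0.0000 vs cont=3.5388 → 3.5388 [wait]  ⇒ S*(0)=-

price = 3.5388
boundary = - - - 104.7011 113.3186
tree:
3.5388
6.2136 1.0072
10.5983 2.0675 0.0000
17.3289 4.2439 0.0000 0.0000
25.2911 8.7114 0.0000 0.0000 0.0000
32.6479 17.3289 0.0000 0.0000 0.0000 0.0000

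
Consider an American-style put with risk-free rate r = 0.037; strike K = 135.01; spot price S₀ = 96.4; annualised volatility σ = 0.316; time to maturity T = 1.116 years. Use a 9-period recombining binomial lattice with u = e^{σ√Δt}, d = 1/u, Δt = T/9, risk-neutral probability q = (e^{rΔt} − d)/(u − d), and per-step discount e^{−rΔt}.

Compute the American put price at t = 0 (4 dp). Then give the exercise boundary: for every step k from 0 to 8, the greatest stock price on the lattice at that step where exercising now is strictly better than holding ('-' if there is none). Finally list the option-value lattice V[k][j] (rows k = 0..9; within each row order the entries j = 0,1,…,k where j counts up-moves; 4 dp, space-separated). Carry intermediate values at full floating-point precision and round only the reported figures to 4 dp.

price = 39.2853
boundary = - 86.2484 77.1658 86.2484 96.4000 86.2484 96.4000 107.7465 120.4285
tree:
39.2853
48.7616 29.8999
57.8442 38.8462 20.9723
65.9704 48.7616 29.0047 12.9019
73.2407 57.8442 38.6100 19.3905 6.3449
79.7455 65.9704 48.7616 28.0403 10.6699 1.9532
85.5653 73.2407 57.8442 38.6100 17.4247 3.8181 0.0523
90.7722 79.7455 65.9704 48.7616 27.2635 7.4622 0.1037 0.0000
95.4307 85.5653 73.2407 57.8442 38.6100 14.5815 0.2054 0.0000 0.0000
99.5987 90.7722 79.7455 65.9704 48.7616 27.2635 0.4068 0.0000 0.0000 0.0000

Δt=0.12400, u=1.11770, d=0.89469, q=0.49283, disc=e^(-rΔt)=0.99542
k=9 terminal: V=max(K-S,0) → 99.5987 90.7722 79.7455 65.9704 48.7616 27.2635 0.4068 0.0000 0.0000 0.0000
k=8: j=0 S=39.5793 intr=95.4307 cont=94.8127 V=95.4307[EX]; j=1 S=49.4447 intr=85.5653 cont=84.9473 V=85.5653[EX]; j=2 S=61.7693 intr=73.2407 cont=72.6227 V=73.2407[EX]; j=3 S=77.1658 intr=57.8442 cont=57.2262 V=57.8442[EX]; j=4 S=96.4000 intr=38.6100 cont=37.9920 V=38.6100[EX]; j=5 S=120.4285 intr=14.5815 cont=13.9635 V=14.5815[EX]; j=6 S=150.4463 intr=0.0000 cont=0.2054 V=0.2054[hold]; j=7 S=187.9464 intr=0.0000 cont=0.0000 V=0.0000[hold]; j=8 S=234.7936 intr=0.0000 cont=0.0000 V=0.0000[hold]  S*(8)=120.4285
k=7: j=0 S=44.2378 intr=90.7722 cont=90.1541 V=90.7722[EX]; j=1 S=55.2645 intr=79.7455 cont=79.1275 V=79.7455[EX]; j=2 S=69.0396 intr=65.9704 cont=65.3523 V=65.9704[EX]; j=3 S=86.2484 intr=48.7616 cont=48.1436 V=48.7616[EX]; j=4 S=107.7465 intr=27.2635 cont=26.6455 V=27.2635[EX]; j=5 S=134.6032 intr=0.4068 cont=7.4622 V=7.4622[hold]; j=6 S=168.1542 intr=0.0000 cont=0.1037 V=0.1037[hold]; j=7 S=210.0681 intr=0.0000 cont=0.0000 V=0.0000[hold]  S*(7)=107.7465
k=6: j=0 S=49.4447 intr=85.5653 cont=84.9473 V=85.5653[EX]; j=1 S=61.7693 intr=73.2407 cont=72.6227 V=73.2407[EX]; j=2 S=77.1658 intr=57.8442 cont=57.2262 V=57.8442[EX]; j=3 S=96.4000 intr=38.6100 cont=37.9920 V=38.6100[EX]; j=4 S=120.4285 intr=14.5815 cont=17.4247 V=17.4247[hold]; j=5 S=150.4463 intr=0.0000 cont=3.8181 V=3.8181[hold]; j=6 S=187.9464 intr=0.0000 cont=0.0523 V=0.0523[hold]  S*(6)=96.4000
k=5: j=0 S=55.2645 intr=79.7455 cont=79.1275 V=79.7455[EX]; j=1 S=69.0396 intr=65.9704 cont=65.3523 V=65.9704[EX]; j=2 S=86.2484 intr=48.7616 cont=48.1436 V=48.7616[EX]; j=3 S=107.7465 intr=27.2635 cont=28.0403 V=28.0403[hold]; j=4 S=134.6032 intr=0.4068 cont=10.6699 V=10.6699[hold]; j=5 S=168.1542 intr=0.0000 cont=1.9532 V=1.9532[hold]  S*(5)=86.2484
k=4: j=0 S=61.7693 intr=73.2407 cont=72.6227 V=73.2407[EX]; j=1 S=77.1658 intr=57.8442 cont=57.2262 V=57.8442[EX]; j=2 S=96.4000 intr=38.6100 cont=38.3731 V=38.6100[EX]; j=3 S=120.4285 intr=14.5815 cont=19.3905 V=19.3905[hold]; j=4 S=150.4463 intr=0.0000 cont=6.3449 V=6.3449[hold]  S*(4)=96.4000
k=3: j=0 S=69.0396 intr=65.9704 cont=65.3523 V=65.9704[EX]; j=1 S=86.2484 intr=48.7616 cont=48.1436 V=48.7616[EX]; j=2 S=107.7465 intr=27.2635 cont=29.0047 V=29.0047[hold]; j=3 S=134.6032 intr=0.4068 cont=12.9019 V=12.9019[hold]  S*(3)=86.2484
k=2: j=0 S=77.1658 intr=57.8442 cont=57.2262 V=57.8442[EX]; j=1 S=96.4000 intr=38.6100 cont=38.8462 V=38.8462[hold]; j=2 S=120.4285 intr=14.5815 cont=20.9723 V=20.9723[hold]  S*(2)=77.1658
k=1: j=0 S=86.2484 intr=48.7616 cont=48.2595 V=48.7616[EX]; j=1 S=107.7465 intr=27.2635 cont=29.8999 V=29.8999[hold]  S*(1)=86.2484
k=0: j=0 S=96.4000 intr=38.6100 cont=39.2853 V=39.2853[hold]  S*(0)=-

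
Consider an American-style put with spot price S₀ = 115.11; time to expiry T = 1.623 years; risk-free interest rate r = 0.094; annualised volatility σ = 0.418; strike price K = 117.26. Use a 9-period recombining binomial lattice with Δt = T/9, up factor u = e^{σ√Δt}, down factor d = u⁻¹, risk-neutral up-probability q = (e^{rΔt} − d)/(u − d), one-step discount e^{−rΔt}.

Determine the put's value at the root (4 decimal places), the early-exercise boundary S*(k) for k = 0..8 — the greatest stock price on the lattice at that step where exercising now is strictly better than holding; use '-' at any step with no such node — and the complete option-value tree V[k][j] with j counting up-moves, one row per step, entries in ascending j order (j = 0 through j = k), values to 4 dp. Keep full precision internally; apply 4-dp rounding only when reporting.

Δt=0.18033, u=1.19424, d=0.83736, q=0.50364, disc=e^(-rΔt)=0.98319
k=9 terminal: V=max(K-S,0) → 93.9629 84.0337 69.8726 49.6762 20.8720 0.0000 0.0000 0.0000 0.0000 0.0000
k=8: j=0 S=27.8223 intr=89.4377 cont=87.4668 V=89.4377[EX]; j=1 S=39.6801 intr=77.5799 cont=75.6090 V=77.5799[EX]; j=2 S=56.5917 intr=60.6683 cont=58.6973 V=60.6683[EX]; j=3 S=80.7110 intr=36.5490 cont=34.5780 V=36.5490[EX]; j=4 S=115.1100 intr=2.1500 cont=10.1858 V=10.1858[hold]; j=5 S=164.1698 intr=0.0000 cont=0.0000 V=0.0000[hold]; j=6 S=234.1388 intr=0.0000 cont=0.0000 V=0.0000[hold]; j=7 S=333.9286 intr=0.0000 cont=0.0000 V=0.0000[hold]; j=8 S=476.2487 intr=0.0000 cont=0.0000 V=0.0000[hold]  S*(8)=80.7110
k=7: j=0 S=33.2263 intr=84.0337 cont=82.0627 V=84.0337[EX]; j=1 S=47.3874 intr=69.8726 cont=67.9017 V=69.8726[EX]; j=2 S=67.5838 intr=49.6762 cont=47.7052 V=49.6762[EX]; j=3 S=96.3880 intr=20.8720 cont=22.8802 V=22.8802[hold]; j=4 S=137.4685 intr=0.0000 cont=4.9708 V=4.9708[hold]; j=5 S=196.0574 intr=0.0000 cont=0.0000 V=0.0000[hold]; j=6 S=279.6170 intr=0.0000 cont=0.0000 V=0.0000[hold]; j=7 S=398.7895 intr=0.0000 cont=0.0000 V=0.0000[hold]  S*(7)=67.5838
k=6: j=0 S=39.6801 intr=77.5799 cont=75.6090 V=77.5799[EX]; j=1 S=56.5917 intr=60.6683 cont=58.6973 V=60.6683[EX]; j=2 S=80.7110 intr=36.5490 cont=35.5724 V=36.5490[EX]; j=3 S=115.1100 intr=2.1500 cont=13.6273 V=13.6273[hold]; j=4 S=164.1698 intr=0.0000 cont=2.4258 V=2.4258[hold]; j=5 S=234.1388 intr=0.0000 cont=0.0000 V=0.0000[hold]; j=6 S=333.9286 intr=0.0000 cont=0.0000 V=0.0000[hold]  S*(6)=80.7110
k=5: j=0 S=47.3874 intr=69.8726 cont=67.9017 V=69.8726[EX]; j=1 S=67.5838 intr=49.6762 cont=47.7052 V=49.6762[EX]; j=2 S=96.3880 intr=20.8720 cont=24.5843 V=24.5843[hold]; j=3 S=137.4685 intr=0.0000 cont=7.8515 V=7.8515[hold]; j=4 S=196.0574 intr=0.0000 cont=1.1838 V=1.1838[hold]; j=5 S=279.6170 intr=0.0000 cont=0.0000 V=0.0000[hold]  S*(5)=67.5838
k=4: j=0 S=56.5917 intr=60.6683 cont=58.6973 V=60.6683[EX]; j=1 S=80.7110 intr=36.5490 cont=36.4163 V=36.5490[EX]; j=2 S=115.1100 intr=2.1500 cont=15.8854 V=15.8854[hold]; j=3 S=164.1698 intr=0.0000 cont=4.4179 V=4.4179[hold]; j=4 S=234.1388 intr=0.0000 cont=0.5777 V=0.5777[hold]  S*(4)=80.7110
k=3: j=0 S=67.5838 intr=49.6762 cont=47.7052 V=49.6762[EX]; j=1 S=96.3880 intr=20.8720 cont=25.7025 V=25.7025[hold]; j=2 S=137.4685 intr=0.0000 cont=9.9399 V=9.9399[hold]; j=3 S=196.0574 intr=0.0000 cont=2.4421 V=2.4421[hold]  S*(3)=67.5838
k=2: j=0 S=80.7110 intr=36.5490 cont=36.9700 V=36.9700[hold]; j=1 S=115.1100 intr=2.1500 cont=17.4652 V=17.4652[hold]; j=2 S=164.1698 intr=0.0000 cont=6.0601 V=6.0601[hold]  S*(2)=-
k=1: j=0 S=96.3880 intr=20.8720 cont=26.6902 V=26.6902[hold]; j=1 S=137.4685 intr=0.0000 cont=11.5241 V=11.5241[hold]  S*(1)=-
k=0: j=0 S=115.1100 intr=2.1500 cont=18.7317 V=18.7317[hold]  S*(0)=-

price = 18.7317
boundary = - - - 67.5838 80.7110 67.5838 80.7110 67.5838 80.7110
tree:
18.7317
26.6902 11.5241
36.9700 17.4652 6.0601
49.6762 25.7025 9.9399 2.4421
60.6683 36.5490 15.8854 4.4179 0.5777
69.8726 49.6762 24.5843 7.8515 1.1838 0.0000
77.5799 60.6683 36.5490 13.6273 2.4258 0.0000 0.0000
84.0337 69.8726 49.6762 22.8802 4.9708 0.0000 0.0000 0.0000
89.4377 77.5799 60.6683 36.5490 10.1858 0.0000 0.0000 0.0000 0.0000
93.9629 84.0337 69.8726 49.6762 20.8720 0.0000 0.0000 0.0000 0.0000 0.0000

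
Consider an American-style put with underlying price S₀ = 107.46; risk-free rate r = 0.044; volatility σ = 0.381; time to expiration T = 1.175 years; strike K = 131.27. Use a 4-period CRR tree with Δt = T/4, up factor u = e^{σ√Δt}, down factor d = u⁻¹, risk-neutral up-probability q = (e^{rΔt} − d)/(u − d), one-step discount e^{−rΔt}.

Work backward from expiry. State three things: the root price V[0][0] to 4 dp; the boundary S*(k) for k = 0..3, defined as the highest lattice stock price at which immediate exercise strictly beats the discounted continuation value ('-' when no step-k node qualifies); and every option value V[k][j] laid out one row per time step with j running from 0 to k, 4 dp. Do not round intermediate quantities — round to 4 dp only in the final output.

Δt=0.29375  u=1.22936  d=0.81343  q=0.47983  discount=0.98716
step 4 (expiry): payoffs max(K−S,0) = 84.2238 60.1674 23.8100 0.0000 0.0000
step 3: (k=3,j=0): S=57.8369, (K−S)⁺=73.4331, hold=71.7473 ⇒ V=73.4331 exercise | (k=3,j=1): S=87.4110, (K−S)⁺=43.8590, hold=42.1732 ⇒ V=43.8590 exercise | (k=3,j=2): S=132.1075, (K−S)⁺=0.0000, hold=12.2261 ⇒ V=12.2261 continue | (k=3,j=3): S=199.6588, (K−S)⁺=0.0000, hold=0.0000 ⇒ V=0.0000 continue  boundary S*=87.4110
step 2: (k=2,j=0): S=71.1026, (K−S)⁺=60.1674, hold=58.4816 ⇒ V=60.1674 exercise | (k=2,j=1): S=107.4600, (K−S)⁺=23.8100, hold=28.3121 ⇒ V=28.3121 continue | (k=2,j=2): S=162.4082, (K−S)⁺=0.0000, hold=6.2779 ⇒ V=6.2779 continue  boundary S*=71.1026
step 1: (k=1,j=0): S=87.4110, (K−S)⁺=43.8590, hold=44.3057 ⇒ V=44.3057 continue | (k=1,j=1): S=132.1075, (K−S)⁺=0.0000, hold=17.5115 ⇒ V=17.5115 continue  boundary S*=-
step 0: (k=0,j=0): S=107.4600, (K−S)⁺=23.8100, hold=31.0451 ⇒ V=31.0451 continue  boundary S*=-

price = 31.0451
boundary = - - 71.1026 87.4110
tree:
31.0451
44.3057 17.5115
60.1674 28.3121 6.2779
73.4331 43.8590 12.2261 0.0000
84.2238 60.1674 23.8100 0.0000 0.0000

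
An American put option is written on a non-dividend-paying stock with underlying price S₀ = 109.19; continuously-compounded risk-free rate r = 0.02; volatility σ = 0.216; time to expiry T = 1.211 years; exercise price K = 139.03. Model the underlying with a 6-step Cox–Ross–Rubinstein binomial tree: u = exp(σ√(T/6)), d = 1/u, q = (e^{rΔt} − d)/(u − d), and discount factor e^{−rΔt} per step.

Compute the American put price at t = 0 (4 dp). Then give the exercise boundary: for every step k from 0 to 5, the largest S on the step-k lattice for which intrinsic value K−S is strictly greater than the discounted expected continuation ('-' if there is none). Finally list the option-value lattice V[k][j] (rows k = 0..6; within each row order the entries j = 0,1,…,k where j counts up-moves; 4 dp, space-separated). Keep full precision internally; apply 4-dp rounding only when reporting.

params: Δt=0.20183 u=1.10190 d=0.90752 q=0.49657 e^(-rΔt)=0.99597
t_6 payoffs: 78.0314 64.9660 49.1020 29.8400 6.4523 0.0000 0.0000
t_5: node(5,0) S=67.2146 payoff=71.8154 vs cont=71.2553 → 71.8154 [stop]  node(5,1) S=81.6115 payoff=57.4185 vs cont=56.8584 → 57.4185 [stop]  node(5,2) S=99.0921 payoff=39.9379 vs cont=39.3778 → 39.9379 [stop]  node(5,3) S=120.3169 payoff=18.7131 vs cont=18.1530 → 18.7131 [stop]  node(5,4) S=146.0880 payoff=0.0000 vs cont=3.2352 → 3.2352 [wait]  node(5,5) S=177.3790 payoff=0.0000 vs cont=0.0000 → 0.0000 [wait]  ⇒ S*(5)=120.3169
t_4: node(4,0) S=74.0640 payoff=64.9660 vs cont=64.4059 → 64.9660 [stop]  node(4,1) S=89.9280 payoff=49.1020 vs cont=48.5419 → 49.1020 [stop]  node(4,2) S=109.1900 payoff=29.8400 vs cont=29.2799 → 29.8400 [stop]  node(4,3) S=132.5777 payoff=6.4523 vs cont=10.9828 → 10.9828 [wait]  node(4,4) S=160.9750 payoff=0.0000 vs cont=1.6221 → 1.6221 [wait]  ⇒ S*(4)=109.1900
t_3: node(3,0) S=81.6115 payoff=57.4185 vs cont=56.8584 → 57.4185 [stop]  node(3,1) S=99.0921 payoff=39.9379 vs cont=39.3778 → 39.9379 [stop]  node(3,2) S=120.3169 payoff=18.7131 vs cont=20.3937 → 20.3937 [wait]  node(3,3) S=146.0880 payoff=0.0000 vs cont=6.3091 → 6.3091 [wait]  ⇒ S*(3)=99.0921
t_2: node(2,0) S=89.9280 payoff=49.1020 vs cont=48.5419 → 49.1020 [stop]  node(2,1) S=109.1900 payoff=29.8400 vs cont=30.1111 → 30.1111 [wait]  node(2,2) S=132.5777 payoff=6.4523 vs cont=13.3457 → 13.3457 [wait]  ⇒ S*(2)=89.9280
t_1: node(1,0) S=99.0921 payoff=39.9379 vs cont=39.5119 → 39.9379 [stop]  node(1,1) S=120.3169 payoff=18.7131 vs cont=21.6982 → 21.6982 [wait]  ⇒ S*(1)=99.0921
t_0: node(0,0) S=109.1900 payoff=29.8400 vs cont=30.7563 → 30.7563 [wait]  ⇒ S*(0)=-

price = 30.7563
boundary = - 99.0921 89.9280 99.0921 109.1900 120.3169
tree:
30.7563
39.9379 21.6982
49.1020 30.1111 13.3457
57.4185 39.9379 20.3937 6.3091
64.9660 49.1020 29.8400 10.9828 1.6221
71.8154 57.4185 39.9379 18.7131 3.2352 0.0000
78.0314 64.9660 49.1020 29.8400 6.4523 0.0000 0.0000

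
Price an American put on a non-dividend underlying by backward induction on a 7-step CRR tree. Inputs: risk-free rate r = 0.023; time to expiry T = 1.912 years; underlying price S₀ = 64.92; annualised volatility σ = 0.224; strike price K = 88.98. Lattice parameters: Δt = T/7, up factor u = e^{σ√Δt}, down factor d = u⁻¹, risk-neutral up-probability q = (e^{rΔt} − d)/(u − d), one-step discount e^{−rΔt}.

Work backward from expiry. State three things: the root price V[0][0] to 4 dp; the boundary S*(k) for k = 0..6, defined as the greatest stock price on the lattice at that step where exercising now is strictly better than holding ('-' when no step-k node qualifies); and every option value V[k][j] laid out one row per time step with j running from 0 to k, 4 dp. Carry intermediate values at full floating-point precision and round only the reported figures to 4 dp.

price = 24.3196
boundary = - 57.7479 64.9200 57.7479 64.9200 72.9829 64.9200
tree:
24.3196
31.2321 17.6489
37.6119 24.0600 11.4000
43.2869 31.2321 16.9358 5.9556
48.3349 37.6119 24.0600 9.9579 1.9905
52.8252 43.2869 31.2321 15.9971 3.9870 0.0000
56.8195 48.3349 37.6119 24.0600 7.9863 0.0000 0.0000
60.3724 52.8252 43.2869 31.2321 15.9971 0.0000 0.0000 0.0000

Δt=0.27314, u=1.12420, d=0.88952, q=0.49762, disc=e^(-rΔt)=0.99374
k=7 terminal: V=max(K-S,0) → 60.3724 52.8252 43.2869 31.2321 15.9971 0.0000 0.0000 0.0000
k=6: j=0 S=32.1605 intr=56.8195 cont=56.2622 V=56.8195[EX]; j=1 S=40.6451 intr=48.3349 cont=47.7776 V=48.3349[EX]; j=2 S=51.3681 intr=37.6119 cont=37.0547 V=37.6119[EX]; j=3 S=64.9200 intr=24.0600 cont=23.5028 V=24.0600[EX]; j=4 S=82.0472 intr=6.9328 cont=7.9863 V=7.9863[hold]; j=5 S=103.6928 intr=0.0000 cont=0.0000 V=0.0000[hold]; j=6 S=131.0490 intr=0.0000 cont=0.0000 V=0.0000[hold]  S*(6)=64.9200
k=5: j=0 S=36.1548 intr=52.8252 cont=52.2680 V=52.8252[EX]; j=1 S=45.6931 intr=43.2869 cont=42.7296 V=43.2869[EX]; j=2 S=57.7479 intr=31.2321 cont=30.6749 V=31.2321[EX]; j=3 S=72.9829 intr=15.9971 cont=15.9608 V=15.9971[EX]; j=4 S=92.2372 intr=0.0000 cont=3.9870 V=3.9870[hold]; j=5 S=116.5712 intr=0.0000 cont=0.0000 V=0.0000[hold]  S*(5)=72.9829
k=4: j=0 S=40.6451 intr=48.3349 cont=47.7776 V=48.3349[EX]; j=1 S=51.3681 intr=37.6119 cont=37.0547 V=37.6119[EX]; j=2 S=64.9200 intr=24.0600 cont=23.5028 V=24.0600[EX]; j=3 S=82.0472 intr=6.9328 cont=9.9579 V=9.9579[hold]; j=4 S=103.6928 intr=0.0000 cont=1.9905 V=1.9905[hold]  S*(4)=64.9200
k=3: j=0 S=45.6931 intr=43.2869 cont=42.7296 V=43.2869[EX]; j=1 S=57.7479 intr=31.2321 cont=30.6749 V=31.2321[EX]; j=2 S=72.9829 intr=15.9971 cont=16.9358 V=16.9358[hold]; j=3 S=92.2372 intr=0.0000 cont=5.9556 V=5.9556[hold]  S*(3)=57.7479
k=2: j=0 S=51.3681 intr=37.6119 cont=37.0547 V=37.6119[EX]; j=1 S=64.9200 intr=24.0600 cont=23.9669 V=24.0600[EX]; j=2 S=82.0472 intr=6.9328 cont=11.4000 V=11.4000[hold]  S*(2)=64.9200
k=1: j=0 S=57.7479 intr=31.2321 cont=30.6749 V=31.2321[EX]; j=1 S=72.9829 intr=15.9971 cont=17.6489 V=17.6489[hold]  S*(1)=57.7479
k=0: j=0 S=64.9200 intr=24.0600 cont=24.3196 V=24.3196[hold]  S*(0)=-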